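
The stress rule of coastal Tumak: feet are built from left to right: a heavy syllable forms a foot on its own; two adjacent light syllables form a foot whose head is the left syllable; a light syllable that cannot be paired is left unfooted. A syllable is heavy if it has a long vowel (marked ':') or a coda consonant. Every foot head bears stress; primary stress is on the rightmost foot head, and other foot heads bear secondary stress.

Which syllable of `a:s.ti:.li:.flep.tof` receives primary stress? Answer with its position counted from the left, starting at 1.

5

Weights: 1 a:s H, 2 ti: H, 3 li: H, 4 flep H, 5 tof H.
Parse left to right (heavy = foot alone; LL = one foot; stranded L unfooted): (ˈa:s) (ˈti:) (ˈli:) (ˈflep) (ˈtof).
Foot heads: 1, 2, 3, 4, 5.
Primary stress on the rightmost head = syllable 5.
Primary stress: syllable 5 → a:s.ti:.li:.flep.ˈtof.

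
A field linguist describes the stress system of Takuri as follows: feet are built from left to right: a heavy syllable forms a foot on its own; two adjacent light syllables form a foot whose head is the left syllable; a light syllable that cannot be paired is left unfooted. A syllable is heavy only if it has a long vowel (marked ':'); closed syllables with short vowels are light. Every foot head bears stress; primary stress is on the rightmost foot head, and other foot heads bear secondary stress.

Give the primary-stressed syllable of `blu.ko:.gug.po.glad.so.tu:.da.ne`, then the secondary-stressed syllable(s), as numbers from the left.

primary 8, secondary 2, 3, 5, 7

Weights: 1 blu L, 2 ko: H, 3 gug L, 4 po L, 5 glad L, 6 so L, 7 tu: H, 8 da L, 9 ne L.
Parse left to right (heavy = foot alone; LL = one foot; stranded L unfooted): blu (ˈko:) (ˈgug.po) (ˈglad.so) (ˈtu:) (ˈda.ne).
Foot heads: 2, 3, 5, 7, 8.
Primary stress on the rightmost head = syllable 8.
Secondary stress on 2, 3, 5, 7: blu.ˌko:.ˌgug.po.ˌglad.so.ˌtu:.ˈda.ne.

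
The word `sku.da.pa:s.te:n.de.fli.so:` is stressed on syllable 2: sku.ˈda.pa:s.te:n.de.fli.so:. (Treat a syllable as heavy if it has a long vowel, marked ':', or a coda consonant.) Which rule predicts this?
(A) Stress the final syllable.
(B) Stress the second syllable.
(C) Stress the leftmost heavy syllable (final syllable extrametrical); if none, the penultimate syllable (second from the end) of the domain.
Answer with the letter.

Rule A → syllable 7 (observed: 2).
Rule B → syllable 2 ✓.
Rule C → syllable 3 (observed: 2).

B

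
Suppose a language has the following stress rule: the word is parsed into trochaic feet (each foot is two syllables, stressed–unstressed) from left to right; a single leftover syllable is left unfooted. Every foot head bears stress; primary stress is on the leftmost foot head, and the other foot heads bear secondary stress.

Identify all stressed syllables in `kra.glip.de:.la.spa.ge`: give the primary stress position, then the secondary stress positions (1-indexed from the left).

Parse left to right into trochaic (ˈσσ) feet: (ˈkra.glip) (ˈde:.la) (ˈspa.ge).
Foot heads (stressed positions): 1, 3, 5.
End Rule Leftmost: primary stress on the leftmost head = syllable 1.
Secondary stress on 3, 5: ˈkra.glip.ˌde:.la.ˌspa.ge.

primary 1, secondary 3, 5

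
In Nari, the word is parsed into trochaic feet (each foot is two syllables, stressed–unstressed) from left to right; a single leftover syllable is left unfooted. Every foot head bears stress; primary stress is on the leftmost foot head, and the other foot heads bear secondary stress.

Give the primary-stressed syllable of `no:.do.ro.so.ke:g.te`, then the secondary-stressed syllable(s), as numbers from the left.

primary 1, secondary 3, 5

Parse left to right into trochaic (ˈσσ) feet: (ˈno:.do) (ˈro.so) (ˈke:g.te).
Foot heads (stressed positions): 1, 3, 5.
End Rule Leftmost: primary stress on the leftmost head = syllable 1.
Secondary stress on 3, 5: ˈno:.do.ˌro.so.ˌke:g.te.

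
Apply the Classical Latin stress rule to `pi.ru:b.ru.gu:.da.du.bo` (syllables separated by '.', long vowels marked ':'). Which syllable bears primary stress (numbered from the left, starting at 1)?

5

Classical Latin: stress the penult if heavy (long vowel or closed), else the antepenult.
Weights: 5 da L, 6 du L, 7 bo L.
The penult (syllable 6, du) is light, so stress falls on the antepenult (syllable 5, da).
Stress on syllable 5: pi.ru:b.ru.gu:.ˈda.du.bo.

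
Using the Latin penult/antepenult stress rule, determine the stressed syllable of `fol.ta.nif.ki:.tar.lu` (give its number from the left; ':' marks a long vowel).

5

Classical Latin: stress the penult if heavy (long vowel or closed), else the antepenult.
Weights: 4 ki: H, 5 tar H, 6 lu L.
The penult (syllable 5, tar) is heavy, so it takes stress.
Stress on syllable 5: fol.ta.nif.ki:.ˈtar.lu.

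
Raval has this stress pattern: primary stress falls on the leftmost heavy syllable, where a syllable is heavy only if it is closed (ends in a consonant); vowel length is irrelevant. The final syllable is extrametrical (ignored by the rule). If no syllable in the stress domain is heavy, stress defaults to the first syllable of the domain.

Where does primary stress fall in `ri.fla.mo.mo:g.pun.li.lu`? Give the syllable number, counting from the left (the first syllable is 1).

The final syllable (7, lu) is extrametrical; the stress domain is syllables 1–6.
Weights: 1 ri L, 2 fla L, 3 mo L, 4 mo:g H, 5 pun H, 6 li L.
Heavy syllables in the domain: 4, 5. The leftmost is syllable 4 (mo:g).
Primary stress: syllable 4 → ri.fla.mo.ˈmo:g.pun.li.lu.

4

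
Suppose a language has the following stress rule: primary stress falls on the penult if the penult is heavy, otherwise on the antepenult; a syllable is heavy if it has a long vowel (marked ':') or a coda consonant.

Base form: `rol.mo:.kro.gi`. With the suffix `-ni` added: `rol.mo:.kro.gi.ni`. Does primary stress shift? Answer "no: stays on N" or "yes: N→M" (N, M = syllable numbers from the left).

Base `rol.mo:.kro.gi` (4 syllables):
  Weights: 2 mo: H, 3 kro L, 4 gi L.
  The penult (syllable 3, kro) is light, so stress falls on the antepenult (syllable 2, mo:).
  → primary stress on syllable 2.
Suffixed `rol.mo:.kro.gi.ni` (5 syllables):
  Weights: 3 kro L, 4 gi L, 5 ni L.
  The penult (syllable 4, gi) is light, so stress falls on the antepenult (syllable 3, kro).
  → primary stress on syllable 3.

yes: 2→3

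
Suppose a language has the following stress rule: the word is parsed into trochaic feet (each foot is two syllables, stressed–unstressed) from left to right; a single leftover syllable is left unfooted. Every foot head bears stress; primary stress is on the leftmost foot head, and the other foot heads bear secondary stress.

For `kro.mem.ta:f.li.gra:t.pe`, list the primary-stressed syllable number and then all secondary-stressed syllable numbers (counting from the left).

primary 1, secondary 3, 5

Parse left to right into trochaic (ˈσσ) feet: (ˈkro.mem) (ˈta:f.li) (ˈgra:t.pe).
Foot heads (stressed positions): 1, 3, 5.
End Rule Leftmost: primary stress on the leftmost head = syllable 1.
Secondary stress on 3, 5: ˈkro.mem.ˌta:f.li.ˌgra:t.pe.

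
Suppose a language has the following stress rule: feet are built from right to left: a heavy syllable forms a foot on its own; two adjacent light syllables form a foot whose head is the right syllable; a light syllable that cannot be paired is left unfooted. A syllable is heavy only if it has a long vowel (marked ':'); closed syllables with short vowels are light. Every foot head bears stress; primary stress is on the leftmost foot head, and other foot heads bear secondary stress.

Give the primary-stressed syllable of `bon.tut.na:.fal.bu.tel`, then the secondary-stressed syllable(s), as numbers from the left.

Weights: 1 bon L, 2 tut L, 3 na: H, 4 fal L, 5 bu L, 6 tel L.
Parse right to left (heavy = foot alone; LL = one foot; stranded L unfooted): (bon.ˈtut) (ˈna:) fal (bu.ˈtel).
Foot heads: 2, 3, 6.
Primary stress on the leftmost head = syllable 2.
Secondary stress on 3, 6: bon.ˈtut.ˌna:.fal.bu.ˌtel.

primary 2, secondary 3, 6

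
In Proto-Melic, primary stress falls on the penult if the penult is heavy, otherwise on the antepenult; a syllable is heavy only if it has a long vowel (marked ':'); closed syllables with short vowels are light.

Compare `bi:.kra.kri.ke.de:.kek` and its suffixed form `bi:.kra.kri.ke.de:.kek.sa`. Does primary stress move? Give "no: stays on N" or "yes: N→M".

no: stays on 5

Base `bi:.kra.kri.ke.de:.kek` (6 syllables):
  Weights: 4 ke L, 5 de: H, 6 kek L.
  The penult (syllable 5, de:) is heavy, so it takes stress.
  → primary stress on syllable 5.
Suffixed `bi:.kra.kri.ke.de:.kek.sa` (7 syllables):
  Weights: 5 de: H, 6 kek L, 7 sa L.
  The penult (syllable 6, kek) is light, so stress falls on the antepenult (syllable 5, de:).
  → primary stress on syllable 5.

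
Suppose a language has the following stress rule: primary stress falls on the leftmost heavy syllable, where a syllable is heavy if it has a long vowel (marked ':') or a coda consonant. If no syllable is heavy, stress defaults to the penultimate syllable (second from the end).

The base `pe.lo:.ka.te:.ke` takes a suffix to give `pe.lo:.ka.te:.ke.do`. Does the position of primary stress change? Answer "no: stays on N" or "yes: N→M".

no: stays on 2

Base `pe.lo:.ka.te:.ke` (5 syllables):
  Weights: 1 pe L, 2 lo: H, 3 ka L, 4 te: H, 5 ke L.
  Heavy syllables in the domain: 2, 4. The leftmost is syllable 2 (lo:).
  → primary stress on syllable 2.
Suffixed `pe.lo:.ka.te:.ke.do` (6 syllables):
  Weights: 1 pe L, 2 lo: H, 3 ka L, 4 te: H, 5 ke L, 6 do L.
  Heavy syllables in the domain: 2, 4. The leftmost is syllable 2 (lo:).
  → primary stress on syllable 2.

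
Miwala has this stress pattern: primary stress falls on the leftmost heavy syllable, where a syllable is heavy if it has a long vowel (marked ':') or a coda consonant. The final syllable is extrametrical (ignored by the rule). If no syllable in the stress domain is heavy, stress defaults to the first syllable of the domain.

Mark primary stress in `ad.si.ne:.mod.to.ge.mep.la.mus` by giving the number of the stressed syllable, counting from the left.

The final syllable (9, mus) is extrametrical; the stress domain is syllables 1–8.
Weights: 1 ad H, 2 si L, 3 ne: H, 4 mod H, 5 to L, 6 ge L, 7 mep H, 8 la L.
Heavy syllables in the domain: 1, 3, 4, 7. The leftmost is syllable 1 (ad).
Primary stress: syllable 1 → ˈad.si.ne:.mod.to.ge.mep.la.mus.

1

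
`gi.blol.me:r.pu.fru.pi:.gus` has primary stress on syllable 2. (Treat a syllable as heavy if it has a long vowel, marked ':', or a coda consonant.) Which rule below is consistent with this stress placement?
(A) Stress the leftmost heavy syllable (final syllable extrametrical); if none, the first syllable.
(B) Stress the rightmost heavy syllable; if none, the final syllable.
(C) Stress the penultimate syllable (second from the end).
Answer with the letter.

A

Rule A → syllable 2 ✓.
Rule B → syllable 7 (observed: 2).
Rule C → syllable 6 (observed: 2).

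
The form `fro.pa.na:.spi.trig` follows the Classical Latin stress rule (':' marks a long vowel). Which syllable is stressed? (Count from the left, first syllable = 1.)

3

Classical Latin: stress the penult if heavy (long vowel or closed), else the antepenult.
Weights: 3 na: H, 4 spi L, 5 trig H.
The penult (syllable 4, spi) is light, so stress falls on the antepenult (syllable 3, na:).
Stress on syllable 3: fro.pa.ˈna:.spi.trig.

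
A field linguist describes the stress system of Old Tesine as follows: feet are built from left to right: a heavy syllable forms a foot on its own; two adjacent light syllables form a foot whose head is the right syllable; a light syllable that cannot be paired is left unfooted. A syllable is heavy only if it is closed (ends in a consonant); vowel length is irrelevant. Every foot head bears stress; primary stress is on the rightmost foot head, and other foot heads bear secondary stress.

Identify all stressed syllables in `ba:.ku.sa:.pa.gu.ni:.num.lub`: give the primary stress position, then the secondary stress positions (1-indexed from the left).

Weights: 1 ba: L, 2 ku L, 3 sa: L, 4 pa L, 5 gu L, 6 ni: L, 7 num H, 8 lub H.
Parse left to right (heavy = foot alone; LL = one foot; stranded L unfooted): (ba:.ˈku) (sa:.ˈpa) (gu.ˈni:) (ˈnum) (ˈlub).
Foot heads: 2, 4, 6, 7, 8.
Primary stress on the rightmost head = syllable 8.
Secondary stress on 2, 4, 6, 7: ba:.ˌku.sa:.ˌpa.gu.ˌni:.ˌnum.ˈlub.

primary 8, secondary 2, 4, 6, 7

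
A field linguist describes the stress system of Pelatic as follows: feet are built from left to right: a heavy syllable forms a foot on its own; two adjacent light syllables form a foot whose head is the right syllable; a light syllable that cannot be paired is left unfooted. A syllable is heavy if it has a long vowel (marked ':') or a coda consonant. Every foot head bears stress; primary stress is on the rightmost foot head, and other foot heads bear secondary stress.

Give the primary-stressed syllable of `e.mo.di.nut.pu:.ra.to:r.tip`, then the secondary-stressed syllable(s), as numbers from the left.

Weights: 1 e L, 2 mo L, 3 di L, 4 nut H, 5 pu: H, 6 ra L, 7 to:r H, 8 tip H.
Parse left to right (heavy = foot alone; LL = one foot; stranded L unfooted): (e.ˈmo) di (ˈnut) (ˈpu:) ra (ˈto:r) (ˈtip).
Foot heads: 2, 4, 5, 7, 8.
Primary stress on the rightmost head = syllable 8.
Secondary stress on 2, 4, 5, 7: e.ˌmo.di.ˌnut.ˌpu:.ra.ˌto:r.ˈtip.

primary 8, secondary 2, 4, 5, 7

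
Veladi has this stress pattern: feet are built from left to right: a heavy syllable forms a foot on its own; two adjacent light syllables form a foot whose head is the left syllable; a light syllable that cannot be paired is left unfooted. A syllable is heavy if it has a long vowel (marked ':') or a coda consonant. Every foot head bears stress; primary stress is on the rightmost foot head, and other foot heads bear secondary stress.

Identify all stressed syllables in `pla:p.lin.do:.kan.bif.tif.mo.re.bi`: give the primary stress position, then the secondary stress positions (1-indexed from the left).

primary 7, secondary 1, 2, 3, 4, 5, 6

Weights: 1 pla:p H, 2 lin H, 3 do: H, 4 kan H, 5 bif H, 6 tif H, 7 mo L, 8 re L, 9 bi L.
Parse left to right (heavy = foot alone; LL = one foot; stranded L unfooted): (ˈpla:p) (ˈlin) (ˈdo:) (ˈkan) (ˈbif) (ˈtif) (ˈmo.re) bi.
Foot heads: 1, 2, 3, 4, 5, 6, 7.
Primary stress on the rightmost head = syllable 7.
Secondary stress on 1, 2, 3, 4, 5, 6: ˌpla:p.ˌlin.ˌdo:.ˌkan.ˌbif.ˌtif.ˈmo.re.bi.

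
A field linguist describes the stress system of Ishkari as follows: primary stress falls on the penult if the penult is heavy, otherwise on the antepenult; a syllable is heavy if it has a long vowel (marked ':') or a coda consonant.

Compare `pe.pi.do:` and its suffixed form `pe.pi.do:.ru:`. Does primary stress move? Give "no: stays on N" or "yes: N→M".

Base `pe.pi.do:` (3 syllables):
  Weights: 1 pe L, 2 pi L, 3 do: H.
  The penult (syllable 2, pi) is light, so stress falls on the antepenult (syllable 1, pe).
  → primary stress on syllable 1.
Suffixed `pe.pi.do:.ru:` (4 syllables):
  Weights: 2 pi L, 3 do: H, 4 ru: H.
  The penult (syllable 3, do:) is heavy, so it takes stress.
  → primary stress on syllable 3.

yes: 1→3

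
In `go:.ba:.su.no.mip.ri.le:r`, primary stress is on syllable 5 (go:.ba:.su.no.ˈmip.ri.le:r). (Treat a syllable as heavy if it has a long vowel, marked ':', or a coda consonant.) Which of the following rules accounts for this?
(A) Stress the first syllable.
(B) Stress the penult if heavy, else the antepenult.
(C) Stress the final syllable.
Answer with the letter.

B

Rule A → syllable 1 (observed: 5).
Rule B → syllable 5 ✓.
Rule C → syllable 7 (observed: 5).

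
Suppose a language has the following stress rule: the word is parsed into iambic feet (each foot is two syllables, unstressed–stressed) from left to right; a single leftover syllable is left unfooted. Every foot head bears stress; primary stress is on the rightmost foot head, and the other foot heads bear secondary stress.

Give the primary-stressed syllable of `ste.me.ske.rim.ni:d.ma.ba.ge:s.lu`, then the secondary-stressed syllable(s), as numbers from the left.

primary 8, secondary 2, 4, 6

Parse left to right into iambic (σˈσ) feet: (ste.ˈme) (ske.ˈrim) (ni:d.ˈma) (ba.ˈge:s) lu. Syllable 9 is left unfooted.
Foot heads (stressed positions): 2, 4, 6, 8.
End Rule Rightmost: primary stress on the rightmost head = syllable 8.
Secondary stress on 2, 4, 6: ste.ˌme.ske.ˌrim.ni:d.ˌma.ba.ˈge:s.lu.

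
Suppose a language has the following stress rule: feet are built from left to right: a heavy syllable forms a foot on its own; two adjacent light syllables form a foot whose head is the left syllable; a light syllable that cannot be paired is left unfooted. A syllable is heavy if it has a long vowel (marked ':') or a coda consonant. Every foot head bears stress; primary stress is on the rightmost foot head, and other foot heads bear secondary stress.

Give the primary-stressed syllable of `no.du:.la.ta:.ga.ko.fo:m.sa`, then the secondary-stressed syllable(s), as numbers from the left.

primary 7, secondary 2, 4, 5

Weights: 1 no L, 2 du: H, 3 la L, 4 ta: H, 5 ga L, 6 ko L, 7 fo:m H, 8 sa L.
Parse left to right (heavy = foot alone; LL = one foot; stranded L unfooted): no (ˈdu:) la (ˈta:) (ˈga.ko) (ˈfo:m) sa.
Foot heads: 2, 4, 5, 7.
Primary stress on the rightmost head = syllable 7.
Secondary stress on 2, 4, 5: no.ˌdu:.la.ˌta:.ˌga.ko.ˈfo:m.sa.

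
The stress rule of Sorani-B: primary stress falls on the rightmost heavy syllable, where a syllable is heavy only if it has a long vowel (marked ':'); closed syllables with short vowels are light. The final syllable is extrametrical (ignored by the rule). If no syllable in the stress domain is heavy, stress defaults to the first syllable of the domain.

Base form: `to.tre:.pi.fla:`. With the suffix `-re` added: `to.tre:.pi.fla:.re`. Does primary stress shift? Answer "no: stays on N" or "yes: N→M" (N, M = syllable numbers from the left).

Base `to.tre:.pi.fla:` (4 syllables):
  The final syllable (4, fla:) is extrametrical; the stress domain is syllables 1–3.
  Weights: 1 to L, 2 tre: H, 3 pi L.
  Heavy syllables in the domain: 2. The rightmost is syllable 2 (tre:).
  → primary stress on syllable 2.
Suffixed `to.tre:.pi.fla:.re` (5 syllables):
  The final syllable (5, re) is extrametrical; the stress domain is syllables 1–4.
  Weights: 1 to L, 2 tre: H, 3 pi L, 4 fla: H.
  Heavy syllables in the domain: 2, 4. The rightmost is syllable 4 (fla:).
  → primary stress on syllable 4.

yes: 2→4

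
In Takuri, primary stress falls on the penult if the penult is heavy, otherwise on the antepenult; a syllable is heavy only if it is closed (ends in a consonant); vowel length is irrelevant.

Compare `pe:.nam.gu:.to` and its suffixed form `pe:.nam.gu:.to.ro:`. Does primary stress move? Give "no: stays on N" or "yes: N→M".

Base `pe:.nam.gu:.to` (4 syllables):
  Weights: 2 nam H, 3 gu: L, 4 to L.
  The penult (syllable 3, gu:) is light, so stress falls on the antepenult (syllable 2, nam).
  → primary stress on syllable 2.
Suffixed `pe:.nam.gu:.to.ro:` (5 syllables):
  Weights: 3 gu: L, 4 to L, 5 ro: L.
  The penult (syllable 4, to) is light, so stress falls on the antepenult (syllable 3, gu:).
  → primary stress on syllable 3.

yes: 2→3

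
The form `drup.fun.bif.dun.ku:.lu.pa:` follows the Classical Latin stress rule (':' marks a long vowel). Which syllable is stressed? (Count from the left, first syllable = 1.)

Classical Latin: stress the penult if heavy (long vowel or closed), else the antepenult.
Weights: 5 ku: H, 6 lu L, 7 pa: H.
The penult (syllable 6, lu) is light, so stress falls on the antepenult (syllable 5, ku:).
Stress on syllable 5: drup.fun.bif.dun.ˈku:.lu.pa:.

5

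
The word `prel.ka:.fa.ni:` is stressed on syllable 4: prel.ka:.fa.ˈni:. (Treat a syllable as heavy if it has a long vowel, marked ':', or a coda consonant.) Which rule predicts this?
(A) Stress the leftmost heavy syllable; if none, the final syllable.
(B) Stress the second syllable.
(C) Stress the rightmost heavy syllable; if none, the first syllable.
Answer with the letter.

Rule A → syllable 1 (observed: 4).
Rule B → syllable 2 (observed: 4).
Rule C → syllable 4 ✓.

C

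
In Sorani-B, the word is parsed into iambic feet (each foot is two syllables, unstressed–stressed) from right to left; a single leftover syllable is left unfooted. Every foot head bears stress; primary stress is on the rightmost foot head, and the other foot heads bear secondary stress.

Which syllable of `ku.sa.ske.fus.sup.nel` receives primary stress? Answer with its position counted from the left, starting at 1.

6

Parse right to left into iambic (σˈσ) feet: (ku.ˈsa) (ske.ˈfus) (sup.ˈnel).
Foot heads (stressed positions): 2, 4, 6.
End Rule Rightmost: primary stress on the rightmost head = syllable 6.
Primary stress: syllable 6 → ku.sa.ske.fus.sup.ˈnel.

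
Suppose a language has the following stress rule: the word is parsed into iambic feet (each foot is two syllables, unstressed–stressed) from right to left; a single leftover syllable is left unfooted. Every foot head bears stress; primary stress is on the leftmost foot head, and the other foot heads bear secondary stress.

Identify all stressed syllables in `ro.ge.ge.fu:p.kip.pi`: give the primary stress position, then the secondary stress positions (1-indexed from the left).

primary 2, secondary 4, 6

Parse right to left into iambic (σˈσ) feet: (ro.ˈge) (ge.ˈfu:p) (kip.ˈpi).
Foot heads (stressed positions): 2, 4, 6.
End Rule Leftmost: primary stress on the leftmost head = syllable 2.
Secondary stress on 4, 6: ro.ˈge.ge.ˌfu:p.kip.ˌpi.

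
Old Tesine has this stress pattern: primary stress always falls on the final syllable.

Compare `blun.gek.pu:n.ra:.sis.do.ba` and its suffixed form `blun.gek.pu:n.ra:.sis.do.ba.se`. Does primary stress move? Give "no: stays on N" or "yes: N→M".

Base `blun.gek.pu:n.ra:.sis.do.ba` (7 syllables):
  The word has 7 syllables; the final syllable is syllable 7 (ba).
  → primary stress on syllable 7.
Suffixed `blun.gek.pu:n.ra:.sis.do.ba.se` (8 syllables):
  The word has 8 syllables; the final syllable is syllable 8 (se).
  → primary stress on syllable 8.

yes: 7→8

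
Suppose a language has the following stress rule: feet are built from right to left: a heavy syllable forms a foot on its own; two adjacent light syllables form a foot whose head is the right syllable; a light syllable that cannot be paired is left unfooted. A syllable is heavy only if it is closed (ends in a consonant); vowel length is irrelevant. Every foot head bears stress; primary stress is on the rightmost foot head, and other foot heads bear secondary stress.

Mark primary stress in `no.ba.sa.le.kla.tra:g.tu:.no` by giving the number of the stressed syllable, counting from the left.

8

Weights: 1 no L, 2 ba L, 3 sa L, 4 le L, 5 kla L, 6 tra:g H, 7 tu: L, 8 no L.
Parse right to left (heavy = foot alone; LL = one foot; stranded L unfooted): no (ba.ˈsa) (le.ˈkla) (ˈtra:g) (tu:.ˈno).
Foot heads: 3, 5, 6, 8.
Primary stress on the rightmost head = syllable 8.
Primary stress: syllable 8 → no.ba.sa.le.kla.tra:g.tu:.ˈno.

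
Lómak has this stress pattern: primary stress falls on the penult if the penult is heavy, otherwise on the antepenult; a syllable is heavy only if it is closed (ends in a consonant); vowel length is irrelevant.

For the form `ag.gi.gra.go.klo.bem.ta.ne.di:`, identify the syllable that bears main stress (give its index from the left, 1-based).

Weights: 7 ta L, 8 ne L, 9 di: L.
The penult (syllable 8, ne) is light, so stress falls on the antepenult (syllable 7, ta).
Primary stress: syllable 7 → ag.gi.gra.go.klo.bem.ˈta.ne.di:.

7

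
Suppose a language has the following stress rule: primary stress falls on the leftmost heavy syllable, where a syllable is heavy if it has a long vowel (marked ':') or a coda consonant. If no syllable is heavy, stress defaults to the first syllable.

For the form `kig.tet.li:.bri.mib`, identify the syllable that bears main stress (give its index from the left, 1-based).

1

Weights: 1 kig H, 2 tet H, 3 li: H, 4 bri L, 5 mib H.
Heavy syllables in the domain: 1, 2, 3, 5. The leftmost is syllable 1 (kig).
Primary stress: syllable 1 → ˈkig.tet.li:.bri.mib.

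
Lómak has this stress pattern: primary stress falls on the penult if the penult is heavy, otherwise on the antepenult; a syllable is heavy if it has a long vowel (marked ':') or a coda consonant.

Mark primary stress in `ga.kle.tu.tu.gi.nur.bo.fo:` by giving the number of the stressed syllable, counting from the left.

6

Weights: 6 nur H, 7 bo L, 8 fo: H.
The penult (syllable 7, bo) is light, so stress falls on the antepenult (syllable 6, nur).
Primary stress: syllable 6 → ga.kle.tu.tu.gi.ˈnur.bo.fo:.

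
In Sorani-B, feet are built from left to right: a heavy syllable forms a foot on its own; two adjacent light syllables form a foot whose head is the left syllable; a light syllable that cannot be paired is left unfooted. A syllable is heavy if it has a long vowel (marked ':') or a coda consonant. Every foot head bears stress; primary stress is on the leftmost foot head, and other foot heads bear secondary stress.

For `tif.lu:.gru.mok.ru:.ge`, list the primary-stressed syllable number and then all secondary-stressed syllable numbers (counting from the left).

Weights: 1 tif H, 2 lu: H, 3 gru L, 4 mok H, 5 ru: H, 6 ge L.
Parse left to right (heavy = foot alone; LL = one foot; stranded L unfooted): (ˈtif) (ˈlu:) gru (ˈmok) (ˈru:) ge.
Foot heads: 1, 2, 4, 5.
Primary stress on the leftmost head = syllable 1.
Secondary stress on 2, 4, 5: ˈtif.ˌlu:.gru.ˌmok.ˌru:.ge.

primary 1, secondary 2, 4, 5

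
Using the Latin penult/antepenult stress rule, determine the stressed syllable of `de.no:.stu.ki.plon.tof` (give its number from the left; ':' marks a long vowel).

Classical Latin: stress the penult if heavy (long vowel or closed), else the antepenult.
Weights: 4 ki L, 5 plon H, 6 tof H.
The penult (syllable 5, plon) is heavy, so it takes stress.
Stress on syllable 5: de.no:.stu.ki.ˈplon.tof.

5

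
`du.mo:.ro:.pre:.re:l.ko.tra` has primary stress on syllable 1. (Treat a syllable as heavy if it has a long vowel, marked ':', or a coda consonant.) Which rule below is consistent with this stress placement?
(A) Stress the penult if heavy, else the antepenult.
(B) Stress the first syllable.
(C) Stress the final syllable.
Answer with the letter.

B

Rule A → syllable 5 (observed: 1).
Rule B → syllable 1 ✓.
Rule C → syllable 7 (observed: 1).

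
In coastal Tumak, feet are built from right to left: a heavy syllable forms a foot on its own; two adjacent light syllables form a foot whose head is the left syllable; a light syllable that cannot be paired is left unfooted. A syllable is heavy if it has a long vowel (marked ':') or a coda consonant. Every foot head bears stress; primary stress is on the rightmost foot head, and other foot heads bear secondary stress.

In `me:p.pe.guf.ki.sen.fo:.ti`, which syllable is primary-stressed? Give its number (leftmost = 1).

Weights: 1 me:p H, 2 pe L, 3 guf H, 4 ki L, 5 sen H, 6 fo: H, 7 ti L.
Parse right to left (heavy = foot alone; LL = one foot; stranded L unfooted): (ˈme:p) pe (ˈguf) ki (ˈsen) (ˈfo:) ti.
Foot heads: 1, 3, 5, 6.
Primary stress on the rightmost head = syllable 6.
Primary stress: syllable 6 → me:p.pe.guf.ki.sen.ˈfo:.ti.

6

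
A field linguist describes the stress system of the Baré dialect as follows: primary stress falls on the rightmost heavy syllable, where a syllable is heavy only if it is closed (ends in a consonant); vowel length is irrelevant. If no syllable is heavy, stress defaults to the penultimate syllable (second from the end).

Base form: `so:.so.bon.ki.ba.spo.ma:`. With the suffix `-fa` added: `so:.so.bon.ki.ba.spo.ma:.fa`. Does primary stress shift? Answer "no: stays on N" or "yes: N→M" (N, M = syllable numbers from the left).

Base `so:.so.bon.ki.ba.spo.ma:` (7 syllables):
  Weights: 1 so: L, 2 so L, 3 bon H, 4 ki L, 5 ba L, 6 spo L, 7 ma: L.
  Heavy syllables in the domain: 3. The rightmost is syllable 3 (bon).
  → primary stress on syllable 3.
Suffixed `so:.so.bon.ki.ba.spo.ma:.fa` (8 syllables):
  Weights: 1 so: L, 2 so L, 3 bon H, 4 ki L, 5 ba L, 6 spo L, 7 ma: L, 8 fa L.
  Heavy syllables in the domain: 3. The rightmost is syllable 3 (bon).
  → primary stress on syllable 3.

no: stays on 3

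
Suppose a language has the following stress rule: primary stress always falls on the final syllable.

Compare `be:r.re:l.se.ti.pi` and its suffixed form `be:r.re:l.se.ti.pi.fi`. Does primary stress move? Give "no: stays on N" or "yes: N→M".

yes: 5→6

Base `be:r.re:l.se.ti.pi` (5 syllables):
  The word has 5 syllables; the final syllable is syllable 5 (pi).
  → primary stress on syllable 5.
Suffixed `be:r.re:l.se.ti.pi.fi` (6 syllables):
  The word has 6 syllables; the final syllable is syllable 6 (fi).
  → primary stress on syllable 6.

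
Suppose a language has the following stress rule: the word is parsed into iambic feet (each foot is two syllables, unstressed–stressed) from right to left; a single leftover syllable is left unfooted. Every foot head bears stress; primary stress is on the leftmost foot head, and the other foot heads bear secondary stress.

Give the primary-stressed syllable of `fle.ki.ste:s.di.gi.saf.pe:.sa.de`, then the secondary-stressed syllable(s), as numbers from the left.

primary 3, secondary 5, 7, 9

Parse right to left into iambic (σˈσ) feet: fle (ki.ˈste:s) (di.ˈgi) (saf.ˈpe:) (sa.ˈde). Syllable 1 is left unfooted.
Foot heads (stressed positions): 3, 5, 7, 9.
End Rule Leftmost: primary stress on the leftmost head = syllable 3.
Secondary stress on 5, 7, 9: fle.ki.ˈste:s.di.ˌgi.saf.ˌpe:.sa.ˌde.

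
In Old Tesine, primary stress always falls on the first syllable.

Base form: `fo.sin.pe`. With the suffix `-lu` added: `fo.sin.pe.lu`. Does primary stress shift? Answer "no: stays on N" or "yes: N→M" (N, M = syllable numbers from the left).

no: stays on 1

Base `fo.sin.pe` (3 syllables):
  The word has 3 syllables; the first syllable is syllable 1 (fo).
  → primary stress on syllable 1.
Suffixed `fo.sin.pe.lu` (4 syllables):
  The word has 4 syllables; the first syllable is syllable 1 (fo).
  → primary stress on syllable 1.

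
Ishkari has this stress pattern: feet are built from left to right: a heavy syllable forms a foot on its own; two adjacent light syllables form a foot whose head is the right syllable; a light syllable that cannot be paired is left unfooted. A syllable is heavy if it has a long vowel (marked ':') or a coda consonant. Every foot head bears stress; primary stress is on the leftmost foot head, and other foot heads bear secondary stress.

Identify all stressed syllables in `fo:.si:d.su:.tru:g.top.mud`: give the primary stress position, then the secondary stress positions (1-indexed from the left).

primary 1, secondary 2, 3, 4, 5, 6

Weights: 1 fo: H, 2 si:d H, 3 su: H, 4 tru:g H, 5 top H, 6 mud H.
Parse left to right (heavy = foot alone; LL = one foot; stranded L unfooted): (ˈfo:) (ˈsi:d) (ˈsu:) (ˈtru:g) (ˈtop) (ˈmud).
Foot heads: 1, 2, 3, 4, 5, 6.
Primary stress on the leftmost head = syllable 1.
Secondary stress on 2, 3, 4, 5, 6: ˈfo:.ˌsi:d.ˌsu:.ˌtru:g.ˌtop.ˌmud.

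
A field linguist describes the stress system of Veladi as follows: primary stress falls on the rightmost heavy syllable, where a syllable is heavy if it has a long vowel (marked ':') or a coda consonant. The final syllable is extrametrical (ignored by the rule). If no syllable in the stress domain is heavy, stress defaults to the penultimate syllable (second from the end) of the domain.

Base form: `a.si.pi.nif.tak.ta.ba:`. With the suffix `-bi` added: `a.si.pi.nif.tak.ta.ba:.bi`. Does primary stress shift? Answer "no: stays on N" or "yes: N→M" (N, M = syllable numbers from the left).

yes: 5→7

Base `a.si.pi.nif.tak.ta.ba:` (7 syllables):
  The final syllable (7, ba:) is extrametrical; the stress domain is syllables 1–6.
  Weights: 1 a L, 2 si L, 3 pi L, 4 nif H, 5 tak H, 6 ta L.
  Heavy syllables in the domain: 4, 5. The rightmost is syllable 5 (tak).
  → primary stress on syllable 5.
Suffixed `a.si.pi.nif.tak.ta.ba:.bi` (8 syllables):
  The final syllable (8, bi) is extrametrical; the stress domain is syllables 1–7.
  Weights: 1 a L, 2 si L, 3 pi L, 4 nif H, 5 tak H, 6 ta L, 7 ba: H.
  Heavy syllables in the domain: 4, 5, 7. The rightmost is syllable 7 (ba:).
  → primary stress on syllable 7.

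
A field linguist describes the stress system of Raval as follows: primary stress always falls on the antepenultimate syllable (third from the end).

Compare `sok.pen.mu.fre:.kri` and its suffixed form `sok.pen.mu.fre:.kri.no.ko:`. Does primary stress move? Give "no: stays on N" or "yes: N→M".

yes: 3→5

Base `sok.pen.mu.fre:.kri` (5 syllables):
  The word has 5 syllables; the antepenultimate syllable (third from the end) is syllable 3 (mu).
  → primary stress on syllable 3.
Suffixed `sok.pen.mu.fre:.kri.no.ko:` (7 syllables):
  The word has 7 syllables; the antepenultimate syllable (third from the end) is syllable 5 (kri).
  → primary stress on syllable 5.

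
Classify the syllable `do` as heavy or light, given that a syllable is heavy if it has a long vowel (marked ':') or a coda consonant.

`do`: short vowel, open (no coda). Short vowel, open → light.

light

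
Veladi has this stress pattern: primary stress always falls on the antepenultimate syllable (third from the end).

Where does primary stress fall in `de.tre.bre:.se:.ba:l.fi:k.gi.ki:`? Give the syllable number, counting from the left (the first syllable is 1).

6

The word has 8 syllables; the antepenultimate syllable (third from the end) is syllable 6 (fi:k).
Primary stress: syllable 6 → de.tre.bre:.se:.ba:l.ˈfi:k.gi.ki:.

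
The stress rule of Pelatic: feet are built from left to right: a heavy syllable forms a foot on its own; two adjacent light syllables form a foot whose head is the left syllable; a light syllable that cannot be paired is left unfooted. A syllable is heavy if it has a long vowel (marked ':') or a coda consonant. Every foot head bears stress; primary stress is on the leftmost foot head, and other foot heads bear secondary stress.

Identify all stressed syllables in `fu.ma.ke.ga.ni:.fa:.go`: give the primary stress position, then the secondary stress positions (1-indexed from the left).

Weights: 1 fu L, 2 ma L, 3 ke L, 4 ga L, 5 ni: H, 6 fa: H, 7 go L.
Parse left to right (heavy = foot alone; LL = one foot; stranded L unfooted): (ˈfu.ma) (ˈke.ga) (ˈni:) (ˈfa:) go.
Foot heads: 1, 3, 5, 6.
Primary stress on the leftmost head = syllable 1.
Secondary stress on 3, 5, 6: ˈfu.ma.ˌke.ga.ˌni:.ˌfa:.go.

primary 1, secondary 3, 5, 6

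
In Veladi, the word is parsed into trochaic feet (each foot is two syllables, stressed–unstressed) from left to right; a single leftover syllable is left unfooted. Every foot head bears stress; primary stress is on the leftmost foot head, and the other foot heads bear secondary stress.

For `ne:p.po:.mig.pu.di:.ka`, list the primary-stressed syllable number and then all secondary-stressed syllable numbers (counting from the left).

Parse left to right into trochaic (ˈσσ) feet: (ˈne:p.po:) (ˈmig.pu) (ˈdi:.ka).
Foot heads (stressed positions): 1, 3, 5.
End Rule Leftmost: primary stress on the leftmost head = syllable 1.
Secondary stress on 3, 5: ˈne:p.po:.ˌmig.pu.ˌdi:.ka.

primary 1, secondary 3, 5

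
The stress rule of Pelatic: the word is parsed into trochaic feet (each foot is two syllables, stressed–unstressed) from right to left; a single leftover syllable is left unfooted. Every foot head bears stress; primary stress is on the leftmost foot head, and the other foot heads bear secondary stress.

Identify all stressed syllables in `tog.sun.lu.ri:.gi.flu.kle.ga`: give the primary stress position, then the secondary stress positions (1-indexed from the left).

Parse right to left into trochaic (ˈσσ) feet: (ˈtog.sun) (ˈlu.ri:) (ˈgi.flu) (ˈkle.ga).
Foot heads (stressed positions): 1, 3, 5, 7.
End Rule Leftmost: primary stress on the leftmost head = syllable 1.
Secondary stress on 3, 5, 7: ˈtog.sun.ˌlu.ri:.ˌgi.flu.ˌkle.ga.

primary 1, secondary 3, 5, 7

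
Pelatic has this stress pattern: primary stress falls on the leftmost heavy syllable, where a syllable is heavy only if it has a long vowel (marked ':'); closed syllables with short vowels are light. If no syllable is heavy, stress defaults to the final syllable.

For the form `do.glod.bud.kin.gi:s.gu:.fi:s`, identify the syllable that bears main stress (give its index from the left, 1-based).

Weights: 1 do L, 2 glod L, 3 bud L, 4 kin L, 5 gi:s H, 6 gu: H, 7 fi:s H.
Heavy syllables in the domain: 5, 6, 7. The leftmost is syllable 5 (gi:s).
Primary stress: syllable 5 → do.glod.bud.kin.ˈgi:s.gu:.fi:s.

5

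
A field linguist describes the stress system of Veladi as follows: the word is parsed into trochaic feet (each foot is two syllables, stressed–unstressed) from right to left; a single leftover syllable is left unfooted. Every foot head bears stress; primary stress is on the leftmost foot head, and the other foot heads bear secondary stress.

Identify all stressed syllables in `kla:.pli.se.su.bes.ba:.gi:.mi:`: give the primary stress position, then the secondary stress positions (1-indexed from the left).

Parse right to left into trochaic (ˈσσ) feet: (ˈkla:.pli) (ˈse.su) (ˈbes.ba:) (ˈgi:.mi:).
Foot heads (stressed positions): 1, 3, 5, 7.
End Rule Leftmost: primary stress on the leftmost head = syllable 1.
Secondary stress on 3, 5, 7: ˈkla:.pli.ˌse.su.ˌbes.ba:.ˌgi:.mi:.

primary 1, secondary 3, 5, 7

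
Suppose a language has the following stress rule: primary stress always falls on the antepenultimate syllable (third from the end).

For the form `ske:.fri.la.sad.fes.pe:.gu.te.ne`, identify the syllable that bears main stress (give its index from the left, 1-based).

The word has 9 syllables; the antepenultimate syllable (third from the end) is syllable 7 (gu).
Primary stress: syllable 7 → ske:.fri.la.sad.fes.pe:.ˈgu.te.ne.

7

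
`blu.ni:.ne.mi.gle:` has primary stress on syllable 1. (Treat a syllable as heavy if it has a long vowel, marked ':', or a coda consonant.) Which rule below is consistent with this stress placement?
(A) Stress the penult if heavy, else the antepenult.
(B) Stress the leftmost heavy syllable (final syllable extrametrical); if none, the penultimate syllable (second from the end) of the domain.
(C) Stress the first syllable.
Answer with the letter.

Rule A → syllable 3 (observed: 1).
Rule B → syllable 2 (observed: 1).
Rule C → syllable 1 ✓.

C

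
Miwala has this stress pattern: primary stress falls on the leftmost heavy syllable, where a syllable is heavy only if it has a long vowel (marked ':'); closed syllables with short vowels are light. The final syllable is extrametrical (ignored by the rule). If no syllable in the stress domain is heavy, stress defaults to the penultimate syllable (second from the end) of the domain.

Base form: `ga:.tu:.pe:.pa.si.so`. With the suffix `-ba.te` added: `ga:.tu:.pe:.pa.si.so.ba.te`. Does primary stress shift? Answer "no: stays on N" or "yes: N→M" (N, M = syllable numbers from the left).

no: stays on 1

Base `ga:.tu:.pe:.pa.si.so` (6 syllables):
  The final syllable (6, so) is extrametrical; the stress domain is syllables 1–5.
  Weights: 1 ga: H, 2 tu: H, 3 pe: H, 4 pa L, 5 si L.
  Heavy syllables in the domain: 1, 2, 3. The leftmost is syllable 1 (ga:).
  → primary stress on syllable 1.
Suffixed `ga:.tu:.pe:.pa.si.so.ba.te` (8 syllables):
  The final syllable (8, te) is extrametrical; the stress domain is syllables 1–7.
  Weights: 1 ga: H, 2 tu: H, 3 pe: H, 4 pa L, 5 si L, 6 so L, 7 ba L.
  Heavy syllables in the domain: 1, 2, 3. The leftmost is syllable 1 (ga:).
  → primary stress on syllable 1.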